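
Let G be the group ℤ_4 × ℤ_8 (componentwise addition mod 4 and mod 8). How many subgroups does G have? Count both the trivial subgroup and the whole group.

22

|G| = 32, so by Lagrange every subgroup order divides 32. Divisors: 1, 2, 4, 8, 16, 32.
Subgroups by order — order 1: 1; order 2: 3; order 4: 7; order 8: 7; order 16: 3; order 32: 1.
Total: 1 + 3 + 7 + 7 + 3 + 1 = 22.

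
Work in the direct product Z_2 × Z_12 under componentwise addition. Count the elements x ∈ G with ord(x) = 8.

0

An element (a,b) has order lcm(ord(a), ord(b)); count pairs with lcm equal to 8.
Enumerating gives 0 such elements.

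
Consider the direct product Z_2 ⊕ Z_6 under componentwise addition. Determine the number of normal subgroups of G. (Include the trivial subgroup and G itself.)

G is abelian, so every subgroup is normal.
G has 10 subgroups in total, hence 10 normal subgroups.

10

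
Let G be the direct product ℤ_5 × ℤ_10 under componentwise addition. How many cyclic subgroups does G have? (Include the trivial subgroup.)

14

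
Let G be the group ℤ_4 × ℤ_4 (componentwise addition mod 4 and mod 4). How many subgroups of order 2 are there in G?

|G| = 16 and 2 | 16, so subgroups of order 2 are possible by Lagrange.
The subgroups of order 2 are: {(0,0), (0,2)}; {(0,0), (2,0)}; {(0,0), (2,2)}.
So G has 3 subgroups of order 2.

3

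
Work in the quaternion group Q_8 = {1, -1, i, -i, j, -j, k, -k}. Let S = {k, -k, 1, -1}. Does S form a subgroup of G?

|S| = 4 divides |G| = 8, consistent with Lagrange.
S contains the identity, every element's inverse is in S, and S is closed under ·: it is a subgroup.
In fact S = ⟨-k⟩.

Yes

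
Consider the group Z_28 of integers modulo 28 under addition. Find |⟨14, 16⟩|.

|⟨14⟩| = 2 and |⟨16⟩| = 7, so |H| is a multiple of lcm(2, 7) = 14 and divides |G| = 28.
Closing under the operation: H = {0, 2, 4, 6, 8, 10, 12, 14, 16, 18, 20, 22, 24, 26}, so |H| = 14.

14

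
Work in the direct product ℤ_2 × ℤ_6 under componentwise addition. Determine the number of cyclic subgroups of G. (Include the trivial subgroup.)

8

Each element a generates a cyclic subgroup ⟨a⟩; distinct elements may generate the same one (a cyclic group of order d has φ(d) generators).
Cyclic subgroups by order — order 1: 1; order 2: 3; order 3: 1; order 6: 3.
Total: 8.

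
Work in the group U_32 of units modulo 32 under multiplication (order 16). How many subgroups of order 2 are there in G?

3

|G| = 16 and 2 | 16, so subgroups of order 2 are possible by Lagrange.
The subgroups of order 2 are: {1, 15}; {1, 17}; {1, 31}.
So G has 3 subgroups of order 2.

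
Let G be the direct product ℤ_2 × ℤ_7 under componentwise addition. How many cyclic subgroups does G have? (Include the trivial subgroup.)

4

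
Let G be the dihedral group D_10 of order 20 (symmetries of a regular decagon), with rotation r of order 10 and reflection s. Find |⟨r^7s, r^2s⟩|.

|⟨r^7s⟩| = 2 and |⟨r^2s⟩| = 2, so |H| is a multiple of lcm(2, 2) = 2 and divides |G| = 20.
Closing under the operation: H = {e, r^5, r^2s, r^7s}, so |H| = 4.

4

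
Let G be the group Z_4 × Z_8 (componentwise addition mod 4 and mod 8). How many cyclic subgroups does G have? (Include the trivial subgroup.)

14

Each element a generates a cyclic subgroup ⟨a⟩; distinct elements may generate the same one (a cyclic group of order d has φ(d) generators).
Cyclic subgroups by order — order 1: 1; order 2: 3; order 4: 6; order 8: 4.
Total: 14.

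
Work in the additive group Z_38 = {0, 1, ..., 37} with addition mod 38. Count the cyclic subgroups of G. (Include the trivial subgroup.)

Each element a generates a cyclic subgroup ⟨a⟩; distinct elements may generate the same one (a cyclic group of order d has φ(d) generators).
Cyclic subgroups by order — order 1: 1; order 2: 1; order 19: 1; order 38: 1.
Total: 4.

4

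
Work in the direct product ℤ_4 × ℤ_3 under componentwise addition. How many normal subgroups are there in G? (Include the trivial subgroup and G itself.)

G is abelian, so every subgroup is normal.
G has 6 subgroups in total, hence 6 normal subgroups.

6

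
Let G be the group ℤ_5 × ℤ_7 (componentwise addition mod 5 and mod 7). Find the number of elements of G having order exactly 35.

An element (a,b) has order lcm(ord(a), ord(b)); count pairs with lcm equal to 35.
Enumerating gives 24 such elements.

24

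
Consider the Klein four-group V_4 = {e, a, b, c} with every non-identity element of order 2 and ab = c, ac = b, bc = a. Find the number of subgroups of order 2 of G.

3

|G| = 4 and 2 | 4, so subgroups of order 2 are possible by Lagrange.
The subgroups of order 2 are: {e, a}; {e, b}; {e, c}.
So G has 3 subgroups of order 2.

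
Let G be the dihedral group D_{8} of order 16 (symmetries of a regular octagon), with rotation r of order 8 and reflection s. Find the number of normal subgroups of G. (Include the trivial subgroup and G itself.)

G has 19 subgroups. Checking conjugation-invariance by order — order 1: 1/1 normal; order 2: 1/9 normal; order 4: 1/5 normal; order 8: 3/3 normal; order 16: 1/1 normal.
Total normal subgroups: 7.

7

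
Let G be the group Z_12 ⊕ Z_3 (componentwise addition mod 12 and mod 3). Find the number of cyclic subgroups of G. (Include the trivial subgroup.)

15

Each element a generates a cyclic subgroup ⟨a⟩; distinct elements may generate the same one (a cyclic group of order d has φ(d) generators).
Cyclic subgroups by order — order 1: 1; order 2: 1; order 3: 4; order 4: 1; order 6: 4; order 12: 4.
Total: 15.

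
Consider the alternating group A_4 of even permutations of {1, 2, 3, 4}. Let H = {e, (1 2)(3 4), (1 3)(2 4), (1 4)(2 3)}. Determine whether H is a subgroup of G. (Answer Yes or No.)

|H| = 4 divides |G| = 12, consistent with Lagrange.
H contains the identity, every element's inverse is in H, and H is closed under ∘: it is a subgroup.

Yes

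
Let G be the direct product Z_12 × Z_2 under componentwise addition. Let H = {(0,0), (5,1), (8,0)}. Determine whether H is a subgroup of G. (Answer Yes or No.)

(5,1) ∈ H but its inverse (7,1) ∉ H, so H is not a subgroup.

No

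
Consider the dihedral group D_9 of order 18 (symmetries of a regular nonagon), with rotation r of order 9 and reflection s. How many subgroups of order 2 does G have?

|G| = 18 and 2 | 18, so subgroups of order 2 are possible by Lagrange.
The subgroups of order 2 are: {e, r^2s}; {e, r^3s}; {e, r^4s}; {e, r^5s}; … (9 in all).
So G has 9 subgroups of order 2.

9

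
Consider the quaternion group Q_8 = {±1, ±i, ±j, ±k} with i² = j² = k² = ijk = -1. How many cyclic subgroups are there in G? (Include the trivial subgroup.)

Group the elements of G by the cyclic subgroup they generate; each cyclic subgroup of order d accounts for φ(d) elements.
Cyclic subgroups by order — order 1: 1; order 2: 1; order 4: 3.
Total: 5.

5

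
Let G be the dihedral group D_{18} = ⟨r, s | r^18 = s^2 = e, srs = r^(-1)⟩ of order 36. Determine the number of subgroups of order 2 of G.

|G| = 36 and 2 | 36, so subgroups of order 2 are possible by Lagrange.
The subgroups of order 2 are: {e, r^10s}; {e, r^11s}; {e, r^12s}; {e, r^13s}; … (19 in all).
So G has 19 subgroups of order 2.

19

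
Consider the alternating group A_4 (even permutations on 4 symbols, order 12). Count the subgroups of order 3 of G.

4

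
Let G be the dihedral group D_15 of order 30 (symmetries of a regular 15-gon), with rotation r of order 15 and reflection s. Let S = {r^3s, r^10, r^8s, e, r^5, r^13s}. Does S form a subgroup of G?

Yes

|S| = 6 divides |G| = 30, consistent with Lagrange.
S contains the identity, every element's inverse is in S, and S is closed under ·: it is a subgroup.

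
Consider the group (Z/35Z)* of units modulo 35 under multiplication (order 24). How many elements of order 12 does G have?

8

The elements of order 12 are: 2, 3, 12, 17, 18, 23, 32, 33.
That's 8.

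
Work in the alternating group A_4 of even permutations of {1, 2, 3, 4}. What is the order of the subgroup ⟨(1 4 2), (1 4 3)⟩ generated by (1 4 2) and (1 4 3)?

12

|⟨(1 4 2)⟩| = 3 and |⟨(1 4 3)⟩| = 3, so |H| is a multiple of lcm(3, 3) = 3 and divides |G| = 12.
Closing {(1 4 2), (1 4 3)} under the group operation gives all of G, so |H| = 12.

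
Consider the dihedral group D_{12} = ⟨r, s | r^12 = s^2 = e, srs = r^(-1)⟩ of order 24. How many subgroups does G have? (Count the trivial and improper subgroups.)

34

|G| = 24, so by Lagrange every subgroup order divides 24. Divisors: 1, 2, 3, 4, 6, 8, 12, 24.
Subgroups by order — order 1: 1; order 2: 13; order 3: 1; order 4: 7; order 6: 5; order 8: 3; order 12: 3; order 24: 1.
Total: 1 + 13 + 1 + 7 + 5 + 3 + 3 + 1 = 34.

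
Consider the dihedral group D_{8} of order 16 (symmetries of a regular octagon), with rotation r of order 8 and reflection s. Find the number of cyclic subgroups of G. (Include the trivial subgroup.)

Each element a generates a cyclic subgroup ⟨a⟩; distinct elements may generate the same one (a cyclic group of order d has φ(d) generators).
Cyclic subgroups by order — order 1: 1; order 2: 9; order 4: 1; order 8: 1.
Total: 12.

12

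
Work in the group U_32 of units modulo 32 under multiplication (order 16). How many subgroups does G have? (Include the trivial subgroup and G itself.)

|G| = 16, so by Lagrange every subgroup order divides 16. Divisors: 1, 2, 4, 8, 16.
Subgroups by order — order 1: 1; order 2: 3; order 4: 3; order 8: 3; order 16: 1.
Total: 1 + 3 + 3 + 3 + 1 = 11.

11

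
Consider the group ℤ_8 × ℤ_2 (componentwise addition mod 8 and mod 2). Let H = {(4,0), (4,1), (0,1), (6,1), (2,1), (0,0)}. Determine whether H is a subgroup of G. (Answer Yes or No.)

No

|H| = 6 does not divide |G| = 16, so by Lagrange H is not a subgroup.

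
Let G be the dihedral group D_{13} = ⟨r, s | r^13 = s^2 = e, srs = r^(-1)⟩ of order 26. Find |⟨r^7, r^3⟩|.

|⟨r^7⟩| = 13 and |⟨r^3⟩| = 13, so |H| is a multiple of lcm(13, 13) = 13 and divides |G| = 26.
Closing under the operation: H = {e, r, r^2, r^3, r^4, r^5, r^6, r^7, r^8, r^9, r^10, r^11, r^12}, so |H| = 13.

13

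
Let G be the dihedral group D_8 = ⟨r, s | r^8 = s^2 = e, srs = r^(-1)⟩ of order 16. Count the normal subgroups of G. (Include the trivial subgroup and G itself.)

G has 19 subgroups. Checking conjugation-invariance by order — order 1: 1/1 normal; order 2: 1/9 normal; order 4: 1/5 normal; order 8: 3/3 normal; order 16: 1/1 normal.
Total normal subgroups: 7.

7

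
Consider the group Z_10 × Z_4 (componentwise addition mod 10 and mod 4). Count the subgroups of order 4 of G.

|G| = 40 and 4 | 40, so subgroups of order 4 are possible by Lagrange.
The subgroups of order 4 are: {(0,0), (0,1), (0,2), (0,3)}; {(0,0), (0,2), (5,0), (5,2)}; {(0,0), (0,2), (5,1), (5,3)}.
So G has 3 subgroups of order 4.

3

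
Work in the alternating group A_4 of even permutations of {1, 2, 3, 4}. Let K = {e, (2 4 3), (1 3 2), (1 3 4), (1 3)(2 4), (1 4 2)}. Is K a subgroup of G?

No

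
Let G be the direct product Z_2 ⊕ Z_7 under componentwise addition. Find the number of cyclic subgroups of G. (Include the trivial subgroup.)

4

Group the elements of G by the cyclic subgroup they generate; each cyclic subgroup of order d accounts for φ(d) elements.
Cyclic subgroups by order — order 1: 1; order 2: 1; order 7: 1; order 14: 1.
Total: 4.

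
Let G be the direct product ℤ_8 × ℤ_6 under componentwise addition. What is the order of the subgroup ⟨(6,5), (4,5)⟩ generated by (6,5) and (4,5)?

24

|⟨(6,5)⟩| = 12 and |⟨(4,5)⟩| = 6, so |H| is a multiple of lcm(12, 6) = 12 and divides |G| = 48.
Closing under the operation: H = {(0,0), (0,1), (0,2), (0,3), (0,4), (0,5), (2,0), (2,1), (2,2), (2,3), (2,4), (2,5), (4,0), (4,1), (4,2), (4,3), (4,4), (4,5), (6,0), (6,1), (6,2), (6,3), (6,4), (6,5)}, so |H| = 24.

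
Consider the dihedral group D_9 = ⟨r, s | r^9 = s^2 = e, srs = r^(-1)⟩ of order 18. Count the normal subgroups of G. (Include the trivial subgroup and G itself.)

4

G has 16 subgroups. Checking conjugation-invariance by order — order 1: 1/1 normal; order 2: 0/9 normal; order 3: 1/1 normal; order 6: 0/3 normal; order 9: 1/1 normal; order 18: 1/1 normal.
Total normal subgroups: 4.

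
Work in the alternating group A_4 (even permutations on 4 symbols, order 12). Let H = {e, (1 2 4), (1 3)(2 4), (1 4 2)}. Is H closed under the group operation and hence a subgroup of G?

Closure fails: (1 2 4) ∘ (1 3)(2 4) = (1 3 2) ∉ H. So H is not a subgroup.

No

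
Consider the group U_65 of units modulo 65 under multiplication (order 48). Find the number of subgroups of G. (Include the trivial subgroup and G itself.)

|G| = 48, so by Lagrange every subgroup order divides 48. Divisors: 1, 2, 3, 4, 6, 8, 12, 16, 24, 48.
Subgroups by order — order 1: 1; order 2: 3; order 3: 1; order 4: 7; order 6: 3; order 8: 3; order 12: 7; order 16: 1; order 24: 3; order 48: 1.
Total: 1 + 3 + 1 + 7 + 3 + 3 + 7 + 1 + 3 + 1 = 30.

30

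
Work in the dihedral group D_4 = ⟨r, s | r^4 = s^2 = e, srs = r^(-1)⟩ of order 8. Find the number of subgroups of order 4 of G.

|G| = 8 and 4 | 8, so subgroups of order 4 are possible by Lagrange.
The subgroups of order 4 are: {e, r, r^2, r^3}; {e, r^2, s, r^2s}; {e, r^2, rs, r^3s}.
So G has 3 subgroups of order 4.

3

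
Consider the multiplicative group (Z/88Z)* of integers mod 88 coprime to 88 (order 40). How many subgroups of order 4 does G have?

|G| = 40 and 4 | 40, so subgroups of order 4 are possible by Lagrange.
The subgroups of order 4 are: {1, 21, 23, 43}; {1, 21, 45, 65}; {1, 21, 67, 87}; {1, 23, 45, 67}; … (7 in all).
So G has 7 subgroups of order 4.

7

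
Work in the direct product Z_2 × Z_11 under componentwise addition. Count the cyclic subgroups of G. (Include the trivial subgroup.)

4

Group the elements of G by the cyclic subgroup they generate; each cyclic subgroup of order d accounts for φ(d) elements.
Cyclic subgroups by order — order 1: 1; order 2: 1; order 11: 1; order 22: 1.
Total: 4.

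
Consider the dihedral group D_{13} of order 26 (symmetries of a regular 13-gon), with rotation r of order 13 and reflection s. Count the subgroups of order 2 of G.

13

|G| = 26 and 2 | 26, so subgroups of order 2 are possible by Lagrange.
The subgroups of order 2 are: {e, r^10s}; {e, r^11s}; {e, r^12s}; {e, r^2s}; … (13 in all).
So G has 13 subgroups of order 2.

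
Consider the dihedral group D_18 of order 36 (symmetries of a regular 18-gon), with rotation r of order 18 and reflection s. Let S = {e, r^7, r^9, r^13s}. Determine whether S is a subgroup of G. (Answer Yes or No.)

No

r^7 ∈ S but its inverse r^11 ∉ S, so S is not a subgroup.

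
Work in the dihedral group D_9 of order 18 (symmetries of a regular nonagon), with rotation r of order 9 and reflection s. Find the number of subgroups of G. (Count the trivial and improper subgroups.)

16

|G| = 18, so by Lagrange every subgroup order divides 18. Divisors: 1, 2, 3, 6, 9, 18.
Subgroups by order — order 1: 1; order 2: 9; order 3: 1; order 6: 3; order 9: 1; order 18: 1.
Total: 1 + 9 + 1 + 3 + 1 + 1 = 16.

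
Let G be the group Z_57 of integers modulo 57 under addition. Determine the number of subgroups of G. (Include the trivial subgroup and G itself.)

Subgroups of the cyclic group Z_57 correspond bijectively to divisors of 57.
Divisors of 57: 1, 3, 19, 57.
So Z_57 has 4 subgroups.

4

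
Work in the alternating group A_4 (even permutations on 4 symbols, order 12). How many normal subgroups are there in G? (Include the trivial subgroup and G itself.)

3

G has 10 subgroups. Checking conjugation-invariance by order — order 1: 1/1 normal; order 2: 0/3 normal; order 3: 0/4 normal; order 4: 1/1 normal; order 12: 1/1 normal.
Total normal subgroups: 3.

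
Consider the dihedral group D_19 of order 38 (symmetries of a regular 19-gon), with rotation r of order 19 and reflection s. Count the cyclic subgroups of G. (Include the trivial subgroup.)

21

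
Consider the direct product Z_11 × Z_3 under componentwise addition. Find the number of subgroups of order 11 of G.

1

|G| = 33 and 11 | 33, so subgroups of order 11 are possible by Lagrange.
The subgroups of order 11 are: {(0,0), (1,0), (2,0), (3,0), (4,0), (5,0), (6,0), (7,0), (8,0), (9,0), (10,0)}.
So G has 1 subgroup of order 11.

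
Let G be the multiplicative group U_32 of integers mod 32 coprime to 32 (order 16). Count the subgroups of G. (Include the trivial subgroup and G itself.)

|G| = 16, so by Lagrange every subgroup order divides 16. Divisors: 1, 2, 4, 8, 16.
Subgroups by order — order 1: 1; order 2: 3; order 4: 3; order 8: 3; order 16: 1.
Total: 1 + 3 + 3 + 3 + 1 = 11.

11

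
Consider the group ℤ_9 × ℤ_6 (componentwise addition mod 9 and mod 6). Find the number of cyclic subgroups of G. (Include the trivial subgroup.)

A cyclic subgroup of order d is generated by each of its φ(d) elements of order d, so the cyclic subgroups of order d number (#elements of order d)/φ(d).
Cyclic subgroups by order — order 1: 1; order 2: 1; order 3: 4; order 6: 4; order 9: 3; order 18: 3.
Total: 16.

16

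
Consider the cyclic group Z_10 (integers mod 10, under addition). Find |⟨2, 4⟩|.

|⟨2⟩| = 5 and |⟨4⟩| = 5, so |H| is a multiple of lcm(5, 5) = 5 and divides |G| = 10.
Closing under the operation: H = {0, 2, 4, 6, 8}, so |H| = 5.

5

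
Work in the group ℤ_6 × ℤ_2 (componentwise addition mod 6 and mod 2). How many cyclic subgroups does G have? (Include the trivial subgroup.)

8

Each element a generates a cyclic subgroup ⟨a⟩; distinct elements may generate the same one (a cyclic group of order d has φ(d) generators).
Cyclic subgroups by order — order 1: 1; order 2: 3; order 3: 1; order 6: 3.
Total: 8.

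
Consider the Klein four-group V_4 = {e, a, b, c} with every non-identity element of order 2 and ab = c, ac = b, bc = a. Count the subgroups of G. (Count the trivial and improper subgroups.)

5

|G| = 4, so by Lagrange every subgroup order divides 4. Divisors: 1, 2, 4.
Subgroups by order — order 1: 1; order 2: 3; order 4: 1.
Total: 1 + 3 + 1 = 5.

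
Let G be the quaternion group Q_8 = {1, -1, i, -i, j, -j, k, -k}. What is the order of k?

Computing powers of k: the smallest k with (k)^k = e is k = 4.

4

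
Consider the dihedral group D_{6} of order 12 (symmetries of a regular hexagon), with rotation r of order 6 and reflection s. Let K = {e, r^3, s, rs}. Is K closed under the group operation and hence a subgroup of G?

Closure fails: s · rs = r^5 ∉ K. So K is not a subgroup.

No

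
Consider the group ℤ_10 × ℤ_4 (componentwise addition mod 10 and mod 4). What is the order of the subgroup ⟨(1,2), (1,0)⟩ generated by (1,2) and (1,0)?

|⟨(1,2)⟩| = 10 and |⟨(1,0)⟩| = 10, so |H| is a multiple of lcm(10, 10) = 10 and divides |G| = 40.
Closing under the operation: H = {(0,0), (0,2), (1,0), (1,2), (2,0), (2,2), (3,0), (3,2), (4,0), (4,2), (5,0), (5,2), (6,0), (6,2), (7,0), (7,2), (8,0), (8,2), (9,0), (9,2)}, so |H| = 20.

20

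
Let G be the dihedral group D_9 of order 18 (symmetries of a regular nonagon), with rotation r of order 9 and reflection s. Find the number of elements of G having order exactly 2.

9

Enumerating element orders in G gives 9 elements of order 2.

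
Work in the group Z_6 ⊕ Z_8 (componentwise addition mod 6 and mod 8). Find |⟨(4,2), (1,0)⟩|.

|⟨(4,2)⟩| = 12 and |⟨(1,0)⟩| = 6, so |H| is a multiple of lcm(12, 6) = 12 and divides |G| = 48.
Closing under the operation: H = {(0,0), (0,2), (0,4), (0,6), (1,0), (1,2), (1,4), (1,6), (2,0), (2,2), (2,4), (2,6), (3,0), (3,2), (3,4), (3,6), (4,0), (4,2), (4,4), (4,6), (5,0), (5,2), (5,4), (5,6)}, so |H| = 24.

24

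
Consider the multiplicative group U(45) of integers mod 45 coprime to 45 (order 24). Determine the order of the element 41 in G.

Compute successive powers of 41 mod 45: 41, 16, 26, 31, 11, 1; 41^6 ≡ 1 (mod 45).
So |⟨41⟩| = 6.

6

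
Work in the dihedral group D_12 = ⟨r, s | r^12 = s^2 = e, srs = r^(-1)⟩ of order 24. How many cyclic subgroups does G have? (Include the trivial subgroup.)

18

A cyclic subgroup of order d is generated by each of its φ(d) elements of order d, so the cyclic subgroups of order d number (#elements of order d)/φ(d).
Cyclic subgroups by order — order 1: 1; order 2: 13; order 3: 1; order 4: 1; order 6: 1; order 12: 1.
Total: 18.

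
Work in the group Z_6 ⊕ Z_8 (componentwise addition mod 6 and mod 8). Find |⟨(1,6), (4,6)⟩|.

24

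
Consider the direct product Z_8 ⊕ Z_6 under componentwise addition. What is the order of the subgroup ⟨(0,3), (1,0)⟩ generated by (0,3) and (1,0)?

|⟨(0,3)⟩| = 2 and |⟨(1,0)⟩| = 8, so |H| is a multiple of lcm(2, 8) = 8 and divides |G| = 48.
Closing under the operation: H = {(0,0), (0,3), (1,0), (1,3), (2,0), (2,3), (3,0), (3,3), (4,0), (4,3), (5,0), (5,3), (6,0), (6,3), (7,0), (7,3)}, so |H| = 16.

16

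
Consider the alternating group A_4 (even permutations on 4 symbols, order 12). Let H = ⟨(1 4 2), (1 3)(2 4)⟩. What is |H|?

|⟨(1 4 2)⟩| = 3 and |⟨(1 3)(2 4)⟩| = 2, so |H| is a multiple of lcm(3, 2) = 6 and divides |G| = 12.
Closing {(1 4 2), (1 3)(2 4)} under the group operation gives all of G, so |H| = 12.

12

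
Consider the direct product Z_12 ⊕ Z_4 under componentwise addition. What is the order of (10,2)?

The order of (10,2) in Z_12 × Z_4 is lcm(ord(10) in Z_12, ord(2) in Z_4).
ord(10) = 6 and ord(2) = 2, so |⟨(10,2)⟩| = lcm(6, 2) = 6.

6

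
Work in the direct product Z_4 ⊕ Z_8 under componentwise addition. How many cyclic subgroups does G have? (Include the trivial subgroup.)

14

Each element a generates a cyclic subgroup ⟨a⟩; distinct elements may generate the same one (a cyclic group of order d has φ(d) generators).
Cyclic subgroups by order — order 1: 1; order 2: 3; order 4: 6; order 8: 4.
Total: 14.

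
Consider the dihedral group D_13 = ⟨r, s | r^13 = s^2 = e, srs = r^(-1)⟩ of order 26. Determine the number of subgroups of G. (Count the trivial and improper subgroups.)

16

|G| = 26, so by Lagrange every subgroup order divides 26. Divisors: 1, 2, 13, 26.
Subgroups by order — order 1: 1; order 2: 13; order 13: 1; order 26: 1.
Total: 1 + 13 + 1 + 1 = 16.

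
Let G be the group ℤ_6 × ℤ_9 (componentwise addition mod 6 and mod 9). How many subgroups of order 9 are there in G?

|G| = 54 and 9 | 54, so subgroups of order 9 are possible by Lagrange.
The subgroups of order 9 are: {(0,0), (0,1), (0,2), (0,3), (0,4), (0,5), (0,6), (0,7), (0,8)}; {(0,0), (0,3), (0,6), (2,0), (2,3), (2,6), (4,0), (4,3), (4,6)}; {(0,0), (0,3), (0,6), (2,1), (2,4), (2,7), (4,2), (4,5), (4,8)}; {(0,0), (0,3), (0,6), (2,2), (2,5), (2,8), (4,1), (4,4), (4,7)}.
So G has 4 subgroups of order 9.

4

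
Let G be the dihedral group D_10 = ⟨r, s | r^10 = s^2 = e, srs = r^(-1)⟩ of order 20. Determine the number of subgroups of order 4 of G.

|G| = 20 and 4 | 20, so subgroups of order 4 are possible by Lagrange.
The subgroups of order 4 are: {e, r^5, r^2s, r^7s}; {e, r^5, r^3s, r^8s}; {e, r^5, r^4s, r^9s}; {e, r^5, s, r^5s}; … (5 in all).
So G has 5 subgroups of order 4.

5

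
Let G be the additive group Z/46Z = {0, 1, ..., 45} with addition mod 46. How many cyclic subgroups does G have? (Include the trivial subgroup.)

Group the elements of G by the cyclic subgroup they generate; each cyclic subgroup of order d accounts for φ(d) elements.
Cyclic subgroups by order — order 1: 1; order 2: 1; order 23: 1; order 46: 1.
Total: 4.

4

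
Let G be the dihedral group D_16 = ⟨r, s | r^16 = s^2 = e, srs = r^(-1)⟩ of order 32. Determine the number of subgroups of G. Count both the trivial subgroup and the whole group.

36

|G| = 32, so by Lagrange every subgroup order divides 32. Divisors: 1, 2, 4, 8, 16, 32.
Subgroups by order — order 1: 1; order 2: 17; order 4: 9; order 8: 5; order 16: 3; order 32: 1.
Total: 1 + 17 + 9 + 5 + 3 + 1 = 36.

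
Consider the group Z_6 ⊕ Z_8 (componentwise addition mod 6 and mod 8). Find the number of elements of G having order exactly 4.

An element (a,b) has order lcm(ord(a), ord(b)); count pairs with lcm equal to 4.
Enumerating gives 4 such elements.

4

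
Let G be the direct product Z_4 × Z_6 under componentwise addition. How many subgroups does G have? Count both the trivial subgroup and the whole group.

|G| = 24, so by Lagrange every subgroup order divides 24. Divisors: 1, 2, 3, 4, 6, 8, 12, 24.
Subgroups by order — order 1: 1; order 2: 3; order 3: 1; order 4: 3; order 6: 3; order 8: 1; order 12: 3; order 24: 1.
Total: 1 + 3 + 1 + 3 + 3 + 1 + 3 + 1 = 16.

16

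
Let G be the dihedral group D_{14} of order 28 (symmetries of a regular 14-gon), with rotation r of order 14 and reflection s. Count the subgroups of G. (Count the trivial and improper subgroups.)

|G| = 28, so by Lagrange every subgroup order divides 28. Divisors: 1, 2, 4, 7, 14, 28.
Subgroups by order — order 1: 1; order 2: 15; order 4: 7; order 7: 1; order 14: 3; order 28: 1.
Total: 1 + 15 + 7 + 1 + 3 + 1 = 28.

28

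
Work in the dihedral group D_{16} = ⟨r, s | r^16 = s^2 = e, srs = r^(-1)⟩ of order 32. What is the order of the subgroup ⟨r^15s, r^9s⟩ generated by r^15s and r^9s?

16

|⟨r^15s⟩| = 2 and |⟨r^9s⟩| = 2, so |H| is a multiple of lcm(2, 2) = 2 and divides |G| = 32.
Closing under the operation: H = {e, r^2, r^4, r^6, r^8, r^10, r^12, r^14, rs, r^3s, r^5s, r^7s, r^9s, r^11s, r^13s, r^15s}, so |H| = 16.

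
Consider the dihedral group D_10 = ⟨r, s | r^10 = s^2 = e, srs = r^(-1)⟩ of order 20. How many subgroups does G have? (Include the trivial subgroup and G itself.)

22

|G| = 20, so by Lagrange every subgroup order divides 20. Divisors: 1, 2, 4, 5, 10, 20.
Subgroups by order — order 1: 1; order 2: 11; order 4: 5; order 5: 1; order 10: 3; order 20: 1.
Total: 1 + 11 + 5 + 1 + 3 + 1 = 22.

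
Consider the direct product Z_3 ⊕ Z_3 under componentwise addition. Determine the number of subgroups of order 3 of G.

4

|G| = 9 and 3 | 9, so subgroups of order 3 are possible by Lagrange.
The subgroups of order 3 are: {(0,0), (0,1), (0,2)}; {(0,0), (1,0), (2,0)}; {(0,0), (1,1), (2,2)}; {(0,0), (1,2), (2,1)}.
So G has 4 subgroups of order 3.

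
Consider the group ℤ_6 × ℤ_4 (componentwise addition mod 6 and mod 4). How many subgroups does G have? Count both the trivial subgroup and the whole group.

|G| = 24, so by Lagrange every subgroup order divides 24. Divisors: 1, 2, 3, 4, 6, 8, 12, 24.
Subgroups by order — order 1: 1; order 2: 3; order 3: 1; order 4: 3; order 6: 3; order 8: 1; order 12: 3; order 24: 1.
Total: 1 + 3 + 1 + 3 + 3 + 1 + 3 + 1 = 16.

16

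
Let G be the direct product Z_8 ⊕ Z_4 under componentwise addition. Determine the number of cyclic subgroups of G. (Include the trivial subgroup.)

14

Each element a generates a cyclic subgroup ⟨a⟩; distinct elements may generate the same one (a cyclic group of order d has φ(d) generators).
Cyclic subgroups by order — order 1: 1; order 2: 3; order 4: 6; order 8: 4.
Total: 14.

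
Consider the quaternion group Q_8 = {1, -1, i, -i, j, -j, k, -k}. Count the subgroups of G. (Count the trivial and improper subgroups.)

6

|G| = 8, so by Lagrange every subgroup order divides 8. Divisors: 1, 2, 4, 8.
Subgroups by order — order 1: 1; order 2: 1; order 4: 3; order 8: 1.
Total: 1 + 1 + 3 + 1 = 6.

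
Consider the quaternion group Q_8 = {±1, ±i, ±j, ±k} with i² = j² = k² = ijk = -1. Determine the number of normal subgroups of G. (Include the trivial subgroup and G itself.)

G has 6 subgroups. Checking conjugation-invariance by order — order 1: 1/1 normal; order 2: 1/1 normal; order 4: 3/3 normal; order 8: 1/1 normal.
Total normal subgroups: 6.

6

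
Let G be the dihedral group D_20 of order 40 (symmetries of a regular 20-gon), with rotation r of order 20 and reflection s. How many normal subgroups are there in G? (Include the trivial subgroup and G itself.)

9

G has 48 subgroups. Checking conjugation-invariance by order — order 1: 1/1 normal; order 2: 1/21 normal; order 4: 1/11 normal; order 5: 1/1 normal; order 8: 0/5 normal; order 10: 1/5 normal; order 20: 3/3 normal; order 40: 1/1 normal.
Total normal subgroups: 9.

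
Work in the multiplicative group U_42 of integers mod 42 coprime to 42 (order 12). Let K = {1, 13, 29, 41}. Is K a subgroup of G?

|K| = 4 divides |G| = 12, consistent with Lagrange.
K contains the identity, every element's inverse is in K, and K is closed under ·: it is a subgroup.

Yes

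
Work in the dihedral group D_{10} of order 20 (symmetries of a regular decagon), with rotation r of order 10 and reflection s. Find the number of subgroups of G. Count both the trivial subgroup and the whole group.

22

|G| = 20, so by Lagrange every subgroup order divides 20. Divisors: 1, 2, 4, 5, 10, 20.
Subgroups by order — order 1: 1; order 2: 11; order 4: 5; order 5: 1; order 10: 3; order 20: 1.
Total: 1 + 11 + 5 + 1 + 3 + 1 = 22.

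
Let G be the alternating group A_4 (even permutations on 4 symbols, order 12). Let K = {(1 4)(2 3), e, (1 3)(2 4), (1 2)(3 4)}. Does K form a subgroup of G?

|K| = 4 divides |G| = 12, consistent with Lagrange.
K contains the identity, every element's inverse is in K, and K is closed under ∘: it is a subgroup.

Yes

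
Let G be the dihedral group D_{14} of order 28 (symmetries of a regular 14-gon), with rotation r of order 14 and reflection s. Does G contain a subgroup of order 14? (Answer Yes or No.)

Yes

14 | 28. A subgroup of order 14 is {e, r, r^2, r^3, r^4, r^5, r^6, r^7, r^8, r^9, r^10, r^11, r^12, r^13}.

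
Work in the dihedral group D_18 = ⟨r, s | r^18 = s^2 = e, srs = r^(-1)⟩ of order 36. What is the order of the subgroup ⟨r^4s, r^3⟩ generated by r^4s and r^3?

|⟨r^4s⟩| = 2 and |⟨r^3⟩| = 6, so |H| is a multiple of lcm(2, 6) = 6 and divides |G| = 36.
Closing under the operation: H = {e, r^3, r^6, r^9, r^12, r^15, rs, r^4s, r^7s, r^10s, r^13s, r^16s}, so |H| = 12.

12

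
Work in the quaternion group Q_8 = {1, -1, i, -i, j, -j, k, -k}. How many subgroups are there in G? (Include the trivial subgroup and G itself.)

6

|G| = 8, so by Lagrange every subgroup order divides 8. Divisors: 1, 2, 4, 8.
Subgroups by order — order 1: 1; order 2: 1; order 4: 3; order 8: 1.
Total: 1 + 1 + 3 + 1 = 6.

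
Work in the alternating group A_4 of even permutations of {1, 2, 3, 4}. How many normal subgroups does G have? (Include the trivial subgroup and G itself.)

3

G has 10 subgroups. Checking conjugation-invariance by order — order 1: 1/1 normal; order 2: 0/3 normal; order 3: 0/4 normal; order 4: 1/1 normal; order 12: 1/1 normal.
Total normal subgroups: 3.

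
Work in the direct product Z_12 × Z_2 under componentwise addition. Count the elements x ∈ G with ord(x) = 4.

An element (a,b) has order lcm(ord(a), ord(b)); count pairs with lcm equal to 4.
Enumerating gives 4 such elements.

4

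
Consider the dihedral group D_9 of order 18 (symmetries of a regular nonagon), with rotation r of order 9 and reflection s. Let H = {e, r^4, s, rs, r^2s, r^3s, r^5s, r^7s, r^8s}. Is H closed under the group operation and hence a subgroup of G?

No

r^4 ∈ H but its inverse r^5 ∉ H, so H is not a subgroup.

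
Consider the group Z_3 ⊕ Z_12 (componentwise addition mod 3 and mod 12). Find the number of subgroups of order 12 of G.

|G| = 36 and 12 | 36, so subgroups of order 12 are possible by Lagrange.
The subgroups of order 12 are: {(0,0), (0,1), (0,2), (0,3), (0,4), (0,5), (0,6), (0,7), (0,8), (0,9), (0,10), (0,11)}; {(0,0), (0,3), (0,6), (0,9), (1,0), (1,3), (1,6), (1,9), (2,0), (2,3), (2,6), (2,9)}; {(0,0), (0,3), (0,6), (0,9), (1,1), (1,4), (1,7), (1,10), (2,2), (2,5), (2,8), (2,11)}; {(0,0), (0,3), (0,6), (0,9), (1,2), (1,5), (1,8), (1,11), (2,1), (2,4), (2,7), (2,10)}.
So G has 4 subgroups of order 12.

4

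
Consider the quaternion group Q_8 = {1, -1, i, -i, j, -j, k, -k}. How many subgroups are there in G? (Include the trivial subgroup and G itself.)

|G| = 8, so by Lagrange every subgroup order divides 8. Divisors: 1, 2, 4, 8.
Subgroups by order — order 1: 1; order 2: 1; order 4: 3; order 8: 1.
Total: 1 + 1 + 3 + 1 = 6.

6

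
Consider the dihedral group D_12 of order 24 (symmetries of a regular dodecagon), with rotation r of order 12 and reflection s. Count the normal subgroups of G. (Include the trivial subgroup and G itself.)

9

G has 34 subgroups. Checking conjugation-invariance by order — order 1: 1/1 normal; order 2: 1/13 normal; order 3: 1/1 normal; order 4: 1/7 normal; order 6: 1/5 normal; order 8: 0/3 normal; order 12: 3/3 normal; order 24: 1/1 normal.
Total normal subgroups: 9.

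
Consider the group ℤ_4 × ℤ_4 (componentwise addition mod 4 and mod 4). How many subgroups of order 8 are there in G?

|G| = 16 and 8 | 16, so subgroups of order 8 are possible by Lagrange.
The subgroups of order 8 are: {(0,0), (0,1), (0,2), (0,3), (2,0), (2,1), (2,2), (2,3)}; {(0,0), (0,2), (1,0), (1,2), (2,0), (2,2), (3,0), (3,2)}; {(0,0), (0,2), (1,1), (1,3), (2,0), (2,2), (3,1), (3,3)}.
So G has 3 subgroups of order 8.

3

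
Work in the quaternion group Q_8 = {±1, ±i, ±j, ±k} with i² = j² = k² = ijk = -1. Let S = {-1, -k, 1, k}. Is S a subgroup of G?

|S| = 4 divides |G| = 8, consistent with Lagrange.
S contains the identity, every element's inverse is in S, and S is closed under ·: it is a subgroup.
In fact S = ⟨-k⟩.

Yes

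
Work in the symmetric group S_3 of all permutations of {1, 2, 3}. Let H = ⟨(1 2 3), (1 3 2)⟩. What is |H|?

|⟨(1 2 3)⟩| = 3 and |⟨(1 3 2)⟩| = 3, so |H| is a multiple of lcm(3, 3) = 3 and divides |G| = 6.
Closing under the operation: H = {e, (1 2 3), (1 3 2)}, so |H| = 3.

3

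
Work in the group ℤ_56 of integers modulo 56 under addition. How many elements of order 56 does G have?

24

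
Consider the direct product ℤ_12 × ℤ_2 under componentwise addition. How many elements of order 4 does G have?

An element (a,b) has order lcm(ord(a), ord(b)); count pairs with lcm equal to 4.
Enumerating gives 4 such elements.

4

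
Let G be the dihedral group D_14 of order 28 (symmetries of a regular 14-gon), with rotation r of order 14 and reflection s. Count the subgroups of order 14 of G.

|G| = 28 and 14 | 28, so subgroups of order 14 are possible by Lagrange.
The subgroups of order 14 are: {e, r, r^2, r^3, r^4, r^5, r^6, r^7, r^8, r^9, r^10, r^11, r^12, r^13}; {e, r^2, r^4, r^6, r^8, r^10, r^12, s, r^2s, r^4s, r^6s, r^8s, r^10s, r^12s}; {e, r^2, r^4, r^6, r^8, r^10, r^12, rs, r^3s, r^5s, r^7s, r^9s, r^11s, r^13s}.
So G has 3 subgroups of order 14.

3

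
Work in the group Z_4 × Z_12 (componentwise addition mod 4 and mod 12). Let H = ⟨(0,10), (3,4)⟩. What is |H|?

|⟨(0,10)⟩| = 6 and |⟨(3,4)⟩| = 12, so |H| is a multiple of lcm(6, 12) = 12 and divides |G| = 48.
Closing under the operation: H = {(0,0), (0,2), (0,4), (0,6), (0,8), (0,10), (1,0), (1,2), (1,4), (1,6), (1,8), (1,10), (2,0), (2,2), (2,4), (2,6), (2,8), (2,10), (3,0), (3,2), (3,4), (3,6), (3,8), (3,10)}, so |H| = 24.

24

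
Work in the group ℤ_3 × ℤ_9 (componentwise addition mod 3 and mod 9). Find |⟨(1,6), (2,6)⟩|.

9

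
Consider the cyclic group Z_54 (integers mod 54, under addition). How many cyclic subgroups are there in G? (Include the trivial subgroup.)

8

Group the elements of G by the cyclic subgroup they generate; each cyclic subgroup of order d accounts for φ(d) elements.
Cyclic subgroups by order — order 1: 1; order 2: 1; order 3: 1; order 6: 1; order 9: 1; order 18: 1; order 27: 1; order 54: 1.
Total: 8.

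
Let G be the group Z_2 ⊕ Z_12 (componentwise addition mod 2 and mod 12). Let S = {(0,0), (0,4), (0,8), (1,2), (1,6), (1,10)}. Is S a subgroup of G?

|S| = 6 divides |G| = 24, consistent with Lagrange.
S contains the identity, every element's inverse is in S, and S is closed under +: it is a subgroup.
In fact S = ⟨(1,2)⟩.

Yes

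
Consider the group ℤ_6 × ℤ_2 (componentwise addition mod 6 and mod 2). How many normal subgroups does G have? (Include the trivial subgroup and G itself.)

10

G is abelian, so every subgroup is normal.
G has 10 subgroups in total, hence 10 normal subgroups.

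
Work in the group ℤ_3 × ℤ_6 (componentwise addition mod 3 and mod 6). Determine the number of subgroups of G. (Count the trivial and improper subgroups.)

|G| = 18, so by Lagrange every subgroup order divides 18. Divisors: 1, 2, 3, 6, 9, 18.
Subgroups by order — order 1: 1; order 2: 1; order 3: 4; order 6: 4; order 9: 1; order 18: 1.
Total: 1 + 1 + 4 + 4 + 1 + 1 = 12.

12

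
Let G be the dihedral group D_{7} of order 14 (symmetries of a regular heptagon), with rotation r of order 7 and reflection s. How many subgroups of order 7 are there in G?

1

|G| = 14 and 7 | 14, so subgroups of order 7 are possible by Lagrange.
The subgroups of order 7 are: {e, r, r^2, r^3, r^4, r^5, r^6}.
So G has 1 subgroup of order 7.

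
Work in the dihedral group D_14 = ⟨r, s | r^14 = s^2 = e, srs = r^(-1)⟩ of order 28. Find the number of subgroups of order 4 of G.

7

|G| = 28 and 4 | 28, so subgroups of order 4 are possible by Lagrange.
The subgroups of order 4 are: {e, r^7, r^3s, r^10s}; {e, r^7, r^4s, r^11s}; {e, r^7, r^5s, r^12s}; {e, r^7, r^6s, r^13s}; … (7 in all).
So G has 7 subgroups of order 4.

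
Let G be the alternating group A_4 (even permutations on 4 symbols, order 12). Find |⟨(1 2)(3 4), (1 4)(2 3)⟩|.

4

|⟨(1 2)(3 4)⟩| = 2 and |⟨(1 4)(2 3)⟩| = 2, so |H| is a multiple of lcm(2, 2) = 2 and divides |G| = 12.
Closing under the operation: H = {e, (1 2)(3 4), (1 3)(2 4), (1 4)(2 3)}, so |H| = 4.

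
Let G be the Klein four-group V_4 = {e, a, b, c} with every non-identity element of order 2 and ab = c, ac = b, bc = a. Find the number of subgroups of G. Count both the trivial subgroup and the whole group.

|G| = 4, so by Lagrange every subgroup order divides 4. Divisors: 1, 2, 4.
Subgroups by order — order 1: 1; order 2: 3; order 4: 1.
Total: 1 + 3 + 1 = 5.

5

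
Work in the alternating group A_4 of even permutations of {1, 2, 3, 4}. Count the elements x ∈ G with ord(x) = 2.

3

The elements of order 2 are: (1 2)(3 4), (1 3)(2 4), (1 4)(2 3).
That's 3.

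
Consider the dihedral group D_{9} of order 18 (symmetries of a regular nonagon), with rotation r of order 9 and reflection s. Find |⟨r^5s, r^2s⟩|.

6

|⟨r^5s⟩| = 2 and |⟨r^2s⟩| = 2, so |H| is a multiple of lcm(2, 2) = 2 and divides |G| = 18.
Closing under the operation: H = {e, r^3, r^6, r^2s, r^5s, r^8s}, so |H| = 6.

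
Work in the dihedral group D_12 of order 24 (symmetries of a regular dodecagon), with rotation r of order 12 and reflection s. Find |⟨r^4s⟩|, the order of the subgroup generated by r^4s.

Computing powers of r^4s: the smallest k with (r^4s)^k = e is k = 2.

2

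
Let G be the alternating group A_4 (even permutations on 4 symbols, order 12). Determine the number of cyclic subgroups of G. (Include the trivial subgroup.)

8

Each element a generates a cyclic subgroup ⟨a⟩; distinct elements may generate the same one (a cyclic group of order d has φ(d) generators).
Cyclic subgroups by order — order 1: 1; order 2: 3; order 3: 4.
Total: 8.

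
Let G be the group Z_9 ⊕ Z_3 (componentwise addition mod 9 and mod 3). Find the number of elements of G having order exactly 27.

An element (a,b) has order lcm(ord(a), ord(b)); count pairs with lcm equal to 27.
Enumerating gives 0 such elements.

0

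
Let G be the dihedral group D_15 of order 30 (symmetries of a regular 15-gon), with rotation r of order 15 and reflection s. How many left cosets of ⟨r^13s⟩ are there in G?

15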